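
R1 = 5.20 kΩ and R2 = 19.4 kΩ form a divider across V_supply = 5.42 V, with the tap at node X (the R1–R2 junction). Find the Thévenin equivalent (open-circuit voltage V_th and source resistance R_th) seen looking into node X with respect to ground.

V_th ≈ 4.27 V, R_th ≈ 4.10 kΩ

Open-circuit (no load on X): V_th = V_supply · R2/(R1 + R2) = 5.42 × 19.4/(5.200 + 19.4) = 4.274 V.
Zeroing V_supply shorts the top of R1 to ground, so R_th = R1 ‖ R2 = 4.101 kΩ.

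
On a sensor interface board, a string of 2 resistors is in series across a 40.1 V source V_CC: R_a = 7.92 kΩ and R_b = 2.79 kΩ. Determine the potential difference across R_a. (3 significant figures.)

V ≈ 29.7 V

Total series resistance ΣR = 7.92 + 2.79 = 10.71 kΩ.
Voltage divider: V = V_CC · (7.920 / 10.71) = 40.1 × 0.7395 = 29.65 V.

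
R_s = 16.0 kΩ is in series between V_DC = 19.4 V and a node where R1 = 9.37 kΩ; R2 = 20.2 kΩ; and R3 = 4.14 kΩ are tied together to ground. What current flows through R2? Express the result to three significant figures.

Parallel bank: R_p = 1/(1/9.37 + 1/20.2 + 1/4.14) = 2.514 kΩ.
V_A = 19.4 × 2.514/18.51 = 2.634 V.
I(R2) = V_A / R2 = 2.634/20.2 = 0.1304 mA.

I ≈ 0.130 mA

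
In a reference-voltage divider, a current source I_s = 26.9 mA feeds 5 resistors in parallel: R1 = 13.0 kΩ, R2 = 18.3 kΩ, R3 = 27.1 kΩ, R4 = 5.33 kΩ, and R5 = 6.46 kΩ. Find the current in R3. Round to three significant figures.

I ≈ 1.94 mA

Total conductance ΣG = 1/13.0 + 1/18.3 + 1/27.1 + 1/5.33 + 1/6.46 = 0.5109 (units of 1/kΩ).
R3 takes the fraction G_k/ΣG = 0.03690/0.5109 = 0.07223, so I = 26.9 × 0.07223 = 1.943 mA.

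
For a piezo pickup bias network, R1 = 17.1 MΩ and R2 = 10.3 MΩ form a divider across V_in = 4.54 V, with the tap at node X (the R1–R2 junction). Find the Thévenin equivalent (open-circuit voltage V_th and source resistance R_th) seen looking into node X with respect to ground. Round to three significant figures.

V_th ≈ 1.71 V, R_th ≈ 6.43 MΩ

With X open, the divider is unloaded: V_th = 4.54 × 10.3/27.40 = 1.707 V.
Looking into X with the source shorted: R_th = R1·R2/(R1+R2) = 17.10 × 10.3/27.40 = 6.428 MΩ.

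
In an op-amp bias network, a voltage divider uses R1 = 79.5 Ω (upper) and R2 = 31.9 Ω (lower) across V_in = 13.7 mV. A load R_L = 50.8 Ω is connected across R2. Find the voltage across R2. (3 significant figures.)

V_out ≈ 2.71 mV

The load sits in parallel with R2, giving an effective lower resistance R2' = R2·R_L/(R2+R_L) = 19.60 Ω.
Voltage divider with the loaded lower leg: V_out = 13.7 × 19.60/(79.5 + 19.60) = 13.7 × 0.1977 = 2.709 mV.
(Unloaded it would be 3.92 mV; the load pulls it down.)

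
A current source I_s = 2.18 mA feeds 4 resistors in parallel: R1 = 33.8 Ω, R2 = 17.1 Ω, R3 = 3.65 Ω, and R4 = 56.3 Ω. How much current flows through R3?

I ≈ 1.57 mA

Total conductance ΣG = 1/33.8 + 1/17.1 + 1/3.65 + 1/56.3 = 0.3798 (units of 1/Ω).
Current divider: I(R3) = I_s · G_k/ΣG = 2.18 × (0.2740/0.3798) = 2.18 × 0.7214 = 1.573 mA.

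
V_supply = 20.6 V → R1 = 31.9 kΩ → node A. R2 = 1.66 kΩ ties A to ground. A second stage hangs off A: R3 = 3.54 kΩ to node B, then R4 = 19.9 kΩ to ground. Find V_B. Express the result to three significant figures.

Looking into the second stage from A: R3 + R4 = 23.44 kΩ appears in parallel with R2.
R2 ‖ (R3+R4) = 1.550 kΩ.
So V_A = 20.6 × 0.04634 = 0.9547 V.
Stage 2 is unloaded, so V_B = V_A · R4/(R3+R4) = 0.9547 × 19.9/23.44 = 0.8105 V.

V_B ≈ 0.811 V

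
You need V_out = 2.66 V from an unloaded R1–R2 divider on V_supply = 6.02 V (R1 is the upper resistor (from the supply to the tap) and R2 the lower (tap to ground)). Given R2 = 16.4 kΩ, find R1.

R1 ≈ 20.7 kΩ

The divider ratio is R2/(R1+R2) = 2.66/6.02 = 0.4419.
R1 = R2·(1/k − 1) = 16.4 × 1.263 = 20.72 kΩ.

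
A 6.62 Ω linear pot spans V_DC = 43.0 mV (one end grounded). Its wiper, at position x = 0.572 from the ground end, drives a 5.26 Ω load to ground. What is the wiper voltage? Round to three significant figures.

Split the track: R_lower = x·R_p = 3.787 Ω, R_upper = (1−x)·R_p = 2.833 Ω.
(x·R_p) ‖ R_L = 2.202 Ω.
Then V_out = V_DC · 2.202/(2.833 + 2.202) = 18.80 mV.

V_out ≈ 18.8 mV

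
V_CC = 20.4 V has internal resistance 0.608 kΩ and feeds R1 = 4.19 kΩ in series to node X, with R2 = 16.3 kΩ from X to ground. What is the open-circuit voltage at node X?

R1' = 0.608 + 4.19 = 4.798 kΩ (source resistance + R1).
V_th is the unloaded tap voltage: V_CC · R2/(R1'+R2) = 20.4 × 0.7726 = 15.76 V.

V_th ≈ 15.8 V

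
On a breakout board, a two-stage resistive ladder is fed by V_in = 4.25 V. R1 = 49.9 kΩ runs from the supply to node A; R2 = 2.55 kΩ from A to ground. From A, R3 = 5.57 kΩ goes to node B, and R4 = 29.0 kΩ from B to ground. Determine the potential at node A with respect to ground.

V_A ≈ 0.193 V

Looking into the second stage from A: R3 + R4 = 34.57 kΩ appears in parallel with R2.
Effective lower resistance at A: R2 ‖ 34.57 = 2.375 kΩ.
First divider: V_A = V_in · 2.375/(49.9 + 2.375) = 0.1931 V.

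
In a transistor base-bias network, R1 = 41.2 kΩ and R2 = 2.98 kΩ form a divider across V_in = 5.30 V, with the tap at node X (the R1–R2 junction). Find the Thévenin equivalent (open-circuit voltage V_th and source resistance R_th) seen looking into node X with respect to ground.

V_th ≈ 0.357 V, R_th ≈ 2.78 kΩ

Open-circuit (no load on X): V_th = V_in · R2/(R1 + R2) = 5.30 × 2.98/(41.20 + 2.98) = 0.3575 V.
Looking into X with the source shorted: R_th = R1·R2/(R1+R2) = 41.20 × 2.98/44.18 = 2.779 kΩ.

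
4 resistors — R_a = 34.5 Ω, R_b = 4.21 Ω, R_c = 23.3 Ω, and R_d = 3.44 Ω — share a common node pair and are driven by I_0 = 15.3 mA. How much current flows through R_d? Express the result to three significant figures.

I ≈ 7.41 mA

Conductances: ΣG = 1/34.5 + 1/4.21 + 1/23.3 + 1/3.44 = 0.6001 (1/Ω).
R_d takes the fraction G_k/ΣG = 0.2907/0.6001 = 0.4844, so I = 15.3 × 0.4844 = 7.411 mA.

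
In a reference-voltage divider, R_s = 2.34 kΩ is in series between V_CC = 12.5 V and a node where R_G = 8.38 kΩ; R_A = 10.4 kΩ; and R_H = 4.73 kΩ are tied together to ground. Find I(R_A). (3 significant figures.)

I ≈ 0.601 mA

Equivalent of the parallel group: R_p = 2.342 kΩ.
V_A = 12.5 × 2.342/4.682 = 6.253 V.
Branch current I = V_A/R_A = 6.253/10.4 = 0.6013 mA.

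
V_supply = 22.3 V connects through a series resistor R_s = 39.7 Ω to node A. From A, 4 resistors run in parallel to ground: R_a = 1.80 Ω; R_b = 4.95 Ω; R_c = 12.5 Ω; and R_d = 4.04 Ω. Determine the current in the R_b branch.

Combine the parallel branches: R_p = (1/1.80 + 1/4.95 + 1/12.5 + 1/4.04)⁻¹ = 0.9216 Ω.
Node voltage V_A = V_supply · R_p/(R_s + R_p) = 22.3 × 0.02269 = 0.5059 V.
I(R_b) = V_A / R_b = 0.5059/4.95 = 0.1022 A.

I ≈ 0.102 A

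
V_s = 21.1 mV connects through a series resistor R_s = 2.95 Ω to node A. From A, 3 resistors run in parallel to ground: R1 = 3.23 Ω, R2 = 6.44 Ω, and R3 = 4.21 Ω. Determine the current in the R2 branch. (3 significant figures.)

I ≈ 1.07 mA

Parallel bank: R_p = 1/(1/3.23 + 1/6.44 + 1/4.21) = 1.424 Ω.
Node voltage V_A = V_s · R_p/(R_s + R_p) = 21.1 × 0.3255 = 6.868 mV.
Branch current I = V_A/R2 = 6.868/6.44 = 1.067 mA.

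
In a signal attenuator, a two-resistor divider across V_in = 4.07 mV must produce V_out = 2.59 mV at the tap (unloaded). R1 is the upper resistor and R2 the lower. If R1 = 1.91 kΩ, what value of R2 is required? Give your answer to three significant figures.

The divider ratio is R2/(R1+R2) = 2.59/4.07 = 0.6364.
Rearranging, R2 = R1·k/(1−k) = 1.91 × 1.750 = 3.342 kΩ.

R2 ≈ 3.34 kΩ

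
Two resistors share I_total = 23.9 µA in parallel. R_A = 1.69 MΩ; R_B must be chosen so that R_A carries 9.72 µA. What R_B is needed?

Two-branch current divider: I_A = I_total · R_B/(R_A + R_B).
With f = 0.4067, R_B = R_A · f/(1−f) = 1.69 × 0.6855 = 1.158 MΩ.

R_B ≈ 1.16 MΩ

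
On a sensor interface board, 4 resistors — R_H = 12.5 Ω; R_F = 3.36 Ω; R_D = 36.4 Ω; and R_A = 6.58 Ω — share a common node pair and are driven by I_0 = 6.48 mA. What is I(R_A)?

Total conductance ΣG = 1/12.5 + 1/3.36 + 1/36.4 + 1/6.58 = 0.5571 (units of 1/Ω).
By the current-divider rule, I = I_0 · G_k/ΣG = 6.48 × 0.2728 = 1.768 mA.

I ≈ 1.77 mA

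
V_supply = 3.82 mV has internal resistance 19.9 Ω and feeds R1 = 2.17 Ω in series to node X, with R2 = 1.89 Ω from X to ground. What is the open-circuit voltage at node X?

V_th ≈ 0.301 mV

R1' = 19.9 + 2.17 = 22.07 Ω (source resistance + R1).
Open-circuit (no load on X): V_th = V_supply · R2/(R1' + R2) = 3.82 × 1.89/(22.07 + 1.89) = 0.3013 mV.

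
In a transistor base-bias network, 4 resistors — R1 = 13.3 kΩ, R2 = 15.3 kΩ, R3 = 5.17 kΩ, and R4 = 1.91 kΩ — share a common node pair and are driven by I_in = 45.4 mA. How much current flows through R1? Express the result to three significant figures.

I ≈ 3.98 mA

ΣG = 1/13.3 + 1/15.3 + 1/5.17 + 1/1.91 = 0.8575.
R1 takes the fraction G_k/ΣG = 0.07519/0.8575 = 0.08768, so I = 45.4 × 0.08768 = 3.981 mA.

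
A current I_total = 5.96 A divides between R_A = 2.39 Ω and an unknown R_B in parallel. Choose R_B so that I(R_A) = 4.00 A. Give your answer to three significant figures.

R_B ≈ 4.88 Ω

Two-branch current divider: I_A = I_total · R_B/(R_A + R_B).
With f = 0.6711, R_B = R_A · f/(1−f) = 2.39 × 2.041 = 4.878 Ω.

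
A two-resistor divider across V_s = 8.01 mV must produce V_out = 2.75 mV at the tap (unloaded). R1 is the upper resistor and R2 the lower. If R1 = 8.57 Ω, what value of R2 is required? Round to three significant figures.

The divider ratio is R2/(R1+R2) = 2.75/8.01 = 0.3433.
Rearranging, R2 = R1·k/(1−k) = 8.57 × 0.5228 = 4.481 Ω.

R2 ≈ 4.48 Ω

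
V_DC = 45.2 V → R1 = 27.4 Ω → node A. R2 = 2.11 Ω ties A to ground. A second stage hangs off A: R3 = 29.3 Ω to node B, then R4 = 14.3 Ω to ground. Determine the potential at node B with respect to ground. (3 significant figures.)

V_B ≈ 1.01 V

The second stage (R3 + R4 = 43.60 Ω) loads node A in parallel with R2.
Effective lower resistance at A: R2 ‖ 43.60 = 2.013 Ω.
V_A = 45.2 × 2.013/(27.4 + 2.013) = 3.093 V.
Then the unloaded second divider: V_B = V_A × R4/(R3+R4) = 3.093 × 0.3280 = 1.014 V.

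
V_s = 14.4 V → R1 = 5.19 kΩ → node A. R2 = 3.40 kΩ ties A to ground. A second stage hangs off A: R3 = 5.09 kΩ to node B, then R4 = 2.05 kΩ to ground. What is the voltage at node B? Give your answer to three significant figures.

V_B ≈ 1.27 V

Node A sees R2 in parallel with the series input of stage 2, R3 + R4 = 7.140 kΩ.
R2 ‖ (R3+R4) = 2.303 kΩ.
V_A = 14.4 × 2.303/(5.19 + 2.303) = 4.426 V.
Stage 2 is unloaded, so V_B = V_A · R4/(R3+R4) = 4.426 × 2.05/7.140 = 1.271 V.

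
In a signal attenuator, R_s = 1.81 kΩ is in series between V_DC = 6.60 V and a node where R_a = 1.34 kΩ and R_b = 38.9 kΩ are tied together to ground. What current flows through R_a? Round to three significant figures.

Parallel bank: R_p = 1/(1/1.34 + 1/38.9) = 1.295 kΩ.
V_A by voltage divider: V_A = 6.60 × 1.295/(1.81 + 1.295) = 2.753 V.
I(R_a) = V_A / R_a = 2.753/1.34 = 2.055 mA.
(Check via current divider: I_total = 2.125 mA; share G_k/ΣG = 0.9667 → same result.)

I ≈ 2.05 mA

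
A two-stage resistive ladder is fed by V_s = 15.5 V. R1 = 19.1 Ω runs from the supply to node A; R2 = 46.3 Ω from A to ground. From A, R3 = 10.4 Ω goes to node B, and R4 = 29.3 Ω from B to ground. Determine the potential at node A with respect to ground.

Node A sees R2 in parallel with the series input of stage 2, R3 + R4 = 39.70 Ω.
Effective lower resistance at A: R2 ‖ 39.70 = 21.37 Ω.
First divider: V_A = V_s · 21.37/(19.1 + 21.37) = 8.185 V.

V_A ≈ 8.19 V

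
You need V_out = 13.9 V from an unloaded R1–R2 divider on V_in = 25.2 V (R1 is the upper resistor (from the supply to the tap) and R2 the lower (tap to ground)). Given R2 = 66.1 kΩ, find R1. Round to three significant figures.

R1 ≈ 53.7 kΩ

V_out/V_in = R2/(R1+R2) = 0.5516.
R1 = R2·(1/k − 1) = 66.1 × 0.8129 = 53.74 kΩ.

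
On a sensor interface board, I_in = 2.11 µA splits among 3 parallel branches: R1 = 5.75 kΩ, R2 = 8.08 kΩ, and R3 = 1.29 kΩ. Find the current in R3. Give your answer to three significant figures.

ΣG = 1/5.75 + 1/8.08 + 1/1.29 = 1.073.
R3 takes the fraction G_k/ΣG = 0.7752/1.073 = 0.7225, so I = 2.11 × 0.7225 = 1.525 µA.

I ≈ 1.52 µA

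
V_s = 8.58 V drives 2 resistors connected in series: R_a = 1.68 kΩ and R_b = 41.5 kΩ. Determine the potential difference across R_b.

ΣR = 1.68 + 41.5 = 43.18 kΩ.
V = V_s · R/ΣR = 8.58 × 0.9611 = 8.246 V.

V ≈ 8.25 V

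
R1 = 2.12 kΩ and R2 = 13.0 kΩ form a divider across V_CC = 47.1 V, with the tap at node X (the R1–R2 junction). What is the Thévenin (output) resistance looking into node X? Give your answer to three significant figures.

Zeroing V_CC shorts the top of R1 to ground, so R_th = R1 ‖ R2 = 1.823 kΩ.

R_th ≈ 1.82 kΩ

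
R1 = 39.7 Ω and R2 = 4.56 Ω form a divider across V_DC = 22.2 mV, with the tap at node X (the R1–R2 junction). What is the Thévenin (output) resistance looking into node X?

Looking into X with the source shorted: R_th = R1·R2/(R1+R2) = 39.70 × 4.56/44.26 = 4.090 Ω.

R_th ≈ 4.09 Ω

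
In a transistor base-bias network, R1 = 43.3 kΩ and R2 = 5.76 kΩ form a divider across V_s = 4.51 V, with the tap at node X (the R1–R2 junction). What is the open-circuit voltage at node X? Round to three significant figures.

V_th ≈ 0.530 V

V_th is the unloaded tap voltage: V_s · R2/(R1+R2) = 4.51 × 0.1174 = 0.5295 V.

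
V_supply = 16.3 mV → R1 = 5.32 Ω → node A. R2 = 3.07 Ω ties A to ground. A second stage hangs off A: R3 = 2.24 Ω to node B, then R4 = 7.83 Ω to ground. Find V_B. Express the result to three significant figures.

Node A sees R2 in parallel with the series input of stage 2, R3 + R4 = 10.07 Ω.
Effective lower resistance at A: R2 ‖ 10.07 = 2.353 Ω.
First divider: V_A = V_supply · 2.353/(5.32 + 2.353) = 4.998 mV.
Stage 2 is unloaded, so V_B = V_A · R4/(R3+R4) = 4.998 × 7.83/10.07 = 3.886 mV.

V_B ≈ 3.89 mV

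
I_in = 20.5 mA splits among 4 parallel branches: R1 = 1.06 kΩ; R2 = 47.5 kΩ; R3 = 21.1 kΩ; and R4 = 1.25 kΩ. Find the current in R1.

ΣG = 1/1.06 + 1/47.5 + 1/21.1 + 1/1.25 = 1.812.
Current divider: I(R1) = I_in · G_k/ΣG = 20.5 × (0.9434/1.812) = 20.5 × 0.5207 = 10.67 mA.

I ≈ 10.7 mA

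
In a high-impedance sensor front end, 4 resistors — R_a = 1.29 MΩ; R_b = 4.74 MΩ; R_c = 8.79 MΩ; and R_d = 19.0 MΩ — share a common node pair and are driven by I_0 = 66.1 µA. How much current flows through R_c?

ΣG = 1/1.29 + 1/4.74 + 1/8.79 + 1/19.0 = 1.153.
By the current-divider rule, I = I_0 · G_k/ΣG = 66.1 × 0.09871 = 6.525 µA.

I ≈ 6.52 µA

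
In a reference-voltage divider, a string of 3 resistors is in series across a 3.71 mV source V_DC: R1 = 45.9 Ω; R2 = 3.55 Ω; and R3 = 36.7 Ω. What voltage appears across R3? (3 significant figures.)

ΣR = 45.9 + 3.55 + 36.7 = 86.15 Ω.
V = V_DC · R/ΣR = 3.71 × 0.4260 = 1.580 mV.

V ≈ 1.58 mV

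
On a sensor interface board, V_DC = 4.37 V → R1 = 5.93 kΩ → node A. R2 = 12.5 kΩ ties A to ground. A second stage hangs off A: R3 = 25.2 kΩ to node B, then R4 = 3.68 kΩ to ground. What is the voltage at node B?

V_B ≈ 0.332 V

Node A sees R2 in parallel with the series input of stage 2, R3 + R4 = 28.88 kΩ.
Effective lower resistance at A: R2 ‖ 28.88 = 8.724 kΩ.
V_A = 4.37 × 8.724/(5.93 + 8.724) = 2.602 V.
V_B = V_A × 0.1274 = 0.3315 V.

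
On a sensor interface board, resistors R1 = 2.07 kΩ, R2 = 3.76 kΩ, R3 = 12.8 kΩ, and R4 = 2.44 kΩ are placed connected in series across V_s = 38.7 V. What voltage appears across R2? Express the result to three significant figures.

Series total: ΣR = 2.07 + 3.76 + 12.8 + 2.44 = 21.07 kΩ.
V = V_s · R/ΣR = 38.7 × 0.1785 = 6.906 V.

V ≈ 6.91 V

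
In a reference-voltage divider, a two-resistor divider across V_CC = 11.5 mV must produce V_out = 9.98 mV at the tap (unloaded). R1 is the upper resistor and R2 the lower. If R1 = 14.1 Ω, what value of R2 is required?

The divider ratio is R2/(R1+R2) = 9.98/11.5 = 0.8678.
So R2 = R1 · V_out/(V_CC − V_out) = 14.1 × 9.98/(11.5 − 9.98) = 14.1 × 6.566 = 92.58 Ω.

R2 ≈ 92.6 Ω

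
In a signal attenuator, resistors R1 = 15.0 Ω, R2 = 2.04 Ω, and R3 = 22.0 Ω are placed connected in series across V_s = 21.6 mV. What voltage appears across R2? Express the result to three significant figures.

V ≈ 1.13 mV

Total series resistance ΣR = 15.0 + 2.04 + 22.0 = 39.04 Ω.
Voltage divider: V = V_s · (2.040 / 39.04) = 21.6 × 0.05225 = 1.129 mV.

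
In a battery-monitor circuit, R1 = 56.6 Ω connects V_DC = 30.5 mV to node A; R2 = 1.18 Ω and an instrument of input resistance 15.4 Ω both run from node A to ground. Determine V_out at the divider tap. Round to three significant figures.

R2 ‖ R_L = (1.18 × 15.4)/(1.18 + 15.4) = 1.096 Ω.
Then V_out = V_DC · R2'/(R1 + R2') = 30.5 × 1.096/57.70 = 0.5794 mV.

V_out ≈ 0.579 mV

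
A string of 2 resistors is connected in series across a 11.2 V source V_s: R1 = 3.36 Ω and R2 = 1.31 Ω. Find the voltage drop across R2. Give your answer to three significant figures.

Total series resistance ΣR = 3.36 + 1.31 = 4.670 Ω.
Voltage divider: V = V_s · (1.310 / 4.670) = 11.2 × 0.2805 = 3.142 V.

V ≈ 3.14 V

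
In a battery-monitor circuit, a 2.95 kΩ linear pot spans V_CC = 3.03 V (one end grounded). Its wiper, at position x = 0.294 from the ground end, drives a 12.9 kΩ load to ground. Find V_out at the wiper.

V_out ≈ 0.850 V

Lower segment x·R_p = 0.8673 kΩ; upper segment (1−x)·R_p = 2.083 kΩ.
(x·R_p) ‖ R_L = 0.8127 kΩ.
Then V_out = V_CC · 0.8127/(2.083 + 0.8127) = 0.8505 V.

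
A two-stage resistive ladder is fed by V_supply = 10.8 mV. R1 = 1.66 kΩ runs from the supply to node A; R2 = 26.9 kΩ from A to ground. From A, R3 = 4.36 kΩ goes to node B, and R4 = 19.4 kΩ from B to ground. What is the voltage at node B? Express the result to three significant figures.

V_B ≈ 7.79 mV

Node A sees R2 in parallel with the series input of stage 2, R3 + R4 = 23.76 kΩ.
R2 ‖ (R3+R4) = 12.62 kΩ.
V_A = 10.8 × 12.62/(1.66 + 12.62) = 9.544 mV.
V_B = V_A × 0.8165 = 7.793 mV.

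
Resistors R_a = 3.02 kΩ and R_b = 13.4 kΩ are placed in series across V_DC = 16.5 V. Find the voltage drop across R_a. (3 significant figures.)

V ≈ 3.03 V

Total series resistance ΣR = 3.02 + 13.4 = 16.42 kΩ.
V = V_DC · R/ΣR = 16.5 × 0.1839 = 3.035 V.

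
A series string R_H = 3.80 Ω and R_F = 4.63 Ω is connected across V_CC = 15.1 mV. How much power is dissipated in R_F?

The common current is I = 15.1/8.430 = 1.791 mA.
V(R_F) = I·R = 8.293 mV; P = V·I = 8.293 × 1.791 = 14.86 µW.

P ≈ 14.9 µW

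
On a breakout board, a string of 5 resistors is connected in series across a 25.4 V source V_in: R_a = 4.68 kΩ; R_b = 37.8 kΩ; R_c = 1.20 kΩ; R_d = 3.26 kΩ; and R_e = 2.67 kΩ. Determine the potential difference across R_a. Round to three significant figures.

Total series resistance ΣR = 4.68 + 37.8 + 1.20 + 3.26 + 2.67 = 49.61 kΩ.
Voltage divider: V = V_in · (4.680 / 49.61) = 25.4 × 0.09434 = 2.396 V.

V ≈ 2.40 V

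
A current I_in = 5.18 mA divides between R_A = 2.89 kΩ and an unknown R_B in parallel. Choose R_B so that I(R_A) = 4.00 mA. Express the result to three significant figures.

Two-branch current divider: I_A = I_in · R_B/(R_A + R_B).
4.00/5.18 = R_B/(R_A + R_B) → R_B = R_A · (0.7722)/(1 − 0.7722) = 2.89 × 3.390 = 9.797 kΩ.

R_B ≈ 9.80 kΩ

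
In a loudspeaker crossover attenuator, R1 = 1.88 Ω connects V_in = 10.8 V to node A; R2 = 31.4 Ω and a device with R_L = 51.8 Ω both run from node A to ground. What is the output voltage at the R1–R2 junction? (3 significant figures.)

V_out ≈ 9.85 V

R2 ‖ R_L = (31.4 × 51.8)/(31.4 + 51.8) = 19.55 Ω.
Voltage divider with the loaded lower leg: V_out = 10.8 × 19.55/(1.88 + 19.55) = 10.8 × 0.9123 = 9.853 V.
(Unloaded it would be 10.2 V; the load pulls it down.)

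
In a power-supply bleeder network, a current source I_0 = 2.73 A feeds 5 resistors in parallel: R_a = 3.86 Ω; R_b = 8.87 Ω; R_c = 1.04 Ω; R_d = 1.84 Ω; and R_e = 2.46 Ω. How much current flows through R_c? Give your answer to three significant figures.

ΣG = 1/3.86 + 1/8.87 + 1/1.04 + 1/1.84 + 1/2.46 = 2.283.
R_c takes the fraction G_k/ΣG = 0.9615/2.283 = 0.4211, so I = 2.73 × 0.4211 = 1.150 A.

I ≈ 1.15 A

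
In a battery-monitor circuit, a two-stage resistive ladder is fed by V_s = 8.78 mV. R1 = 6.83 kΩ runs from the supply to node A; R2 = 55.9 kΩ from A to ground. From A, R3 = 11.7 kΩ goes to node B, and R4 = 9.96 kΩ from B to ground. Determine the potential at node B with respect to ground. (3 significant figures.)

V_B ≈ 2.81 mV

Node A sees R2 in parallel with the series input of stage 2, R3 + R4 = 21.66 kΩ.
R2 ‖ (R3+R4) = 15.61 kΩ.
So V_A = 8.78 × 0.6956 = 6.108 mV.
Stage 2 is unloaded, so V_B = V_A · R4/(R3+R4) = 6.108 × 9.96/21.66 = 2.809 mV.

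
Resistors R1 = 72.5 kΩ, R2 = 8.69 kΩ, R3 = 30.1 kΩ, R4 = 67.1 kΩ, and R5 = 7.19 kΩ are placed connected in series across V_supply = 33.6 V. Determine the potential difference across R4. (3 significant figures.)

V ≈ 12.1 V

ΣR = 72.5 + 8.69 + 30.1 + 67.1 + 7.19 = 185.6 kΩ.
V = V_supply · R/ΣR = 33.6 × 0.3616 = 12.15 V.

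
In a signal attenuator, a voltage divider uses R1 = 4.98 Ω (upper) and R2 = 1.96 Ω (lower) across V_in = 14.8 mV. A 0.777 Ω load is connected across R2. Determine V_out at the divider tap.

V_out ≈ 1.49 mV

The load sits in parallel with R2, giving an effective lower resistance R2' = R2·R_L/(R2+R_L) = 0.5564 Ω.
Voltage divider with the loaded lower leg: V_out = 14.8 × 0.5564/(4.98 + 0.5564) = 14.8 × 0.1005 = 1.487 mV.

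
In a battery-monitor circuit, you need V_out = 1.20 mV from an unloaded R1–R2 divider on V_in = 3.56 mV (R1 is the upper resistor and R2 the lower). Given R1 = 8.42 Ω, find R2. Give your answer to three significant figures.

V_out/V_in = R2/(R1+R2) = 0.3371.
So R2 = R1 · V_out/(V_in − V_out) = 8.42 × 1.20/(3.56 − 1.20) = 8.42 × 0.5085 = 4.281 Ω.

R2 ≈ 4.28 Ω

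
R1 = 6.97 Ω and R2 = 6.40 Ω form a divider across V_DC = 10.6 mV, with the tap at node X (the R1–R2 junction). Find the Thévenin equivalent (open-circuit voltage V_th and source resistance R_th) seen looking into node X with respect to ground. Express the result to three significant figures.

V_th ≈ 5.07 mV, R_th ≈ 3.34 Ω

V_th is the unloaded tap voltage: V_DC · R2/(R1+R2) = 10.6 × 0.4787 = 5.074 mV.
Looking into X with the source shorted: R_th = R1·R2/(R1+R2) = 6.970 × 6.40/13.37 = 3.336 Ω.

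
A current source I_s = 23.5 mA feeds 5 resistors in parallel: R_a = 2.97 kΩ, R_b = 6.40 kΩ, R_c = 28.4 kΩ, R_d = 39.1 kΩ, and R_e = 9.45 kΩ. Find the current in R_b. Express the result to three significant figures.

Total conductance ΣG = 1/2.97 + 1/6.40 + 1/28.4 + 1/39.1 + 1/9.45 = 0.6596 (units of 1/kΩ).
By the current-divider rule, I = I_s · G_k/ΣG = 23.5 × 0.2369 = 5.567 mA.

I ≈ 5.57 mA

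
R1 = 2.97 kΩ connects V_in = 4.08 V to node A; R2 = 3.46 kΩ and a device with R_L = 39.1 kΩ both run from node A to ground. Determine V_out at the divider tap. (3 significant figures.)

The load sits in parallel with R2, giving an effective lower resistance R2' = R2·R_L/(R2+R_L) = 3.179 kΩ.
Then V_out = V_in · R2'/(R1 + R2') = 4.08 × 3.179/6.149 = 2.109 V.

V_out ≈ 2.11 V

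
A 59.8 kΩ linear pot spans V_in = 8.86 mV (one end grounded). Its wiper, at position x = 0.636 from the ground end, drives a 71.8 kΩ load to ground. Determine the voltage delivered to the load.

Lower segment x·R_p = 38.03 kΩ; upper segment (1−x)·R_p = 21.77 kΩ.
(x·R_p) ‖ R_L = 24.86 kΩ.
Then V_out = V_in · 24.86/(21.77 + 24.86) = 4.724 mV.

V_out ≈ 4.72 mV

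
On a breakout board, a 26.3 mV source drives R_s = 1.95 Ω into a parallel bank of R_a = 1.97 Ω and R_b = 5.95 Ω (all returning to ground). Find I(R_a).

Equivalent of the parallel group: R_p = 1.480 Ω.
Node voltage V_A = V_in · R_p/(R_s + R_p) = 26.3 × 0.4315 = 11.35 mV.
I(R_a) = V_A / R_a = 11.35/1.97 = 5.760 mA.
(Check via current divider: I_total = 7.668 mA; share G_k/ΣG = 0.7513 → same result.)

I ≈ 5.76 mA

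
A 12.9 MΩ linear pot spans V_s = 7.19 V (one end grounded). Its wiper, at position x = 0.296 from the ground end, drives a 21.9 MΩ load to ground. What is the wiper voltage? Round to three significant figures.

V_out ≈ 1.90 V

Split the track: R_lower = x·R_p = 3.818 MΩ, R_upper = (1−x)·R_p = 9.082 MΩ.
(x·R_p) ‖ R_L = 3.251 MΩ.
V_out = 7.19 × 3.251/(9.082 + 3.251) = 1.896 V.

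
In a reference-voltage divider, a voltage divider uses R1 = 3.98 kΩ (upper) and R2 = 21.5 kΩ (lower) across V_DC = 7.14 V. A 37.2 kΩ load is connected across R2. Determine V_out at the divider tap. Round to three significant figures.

V_out ≈ 5.53 V

R2 ‖ R_L = (21.5 × 37.2)/(21.5 + 37.2) = 13.63 kΩ.
Now apply the divider: V_out = 7.14 × 0.7739 = 5.526 V.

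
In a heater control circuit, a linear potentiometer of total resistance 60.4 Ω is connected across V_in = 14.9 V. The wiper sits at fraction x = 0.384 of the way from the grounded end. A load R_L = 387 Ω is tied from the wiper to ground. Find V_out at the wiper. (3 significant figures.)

Split the track: R_lower = x·R_p = 23.19 Ω, R_upper = (1−x)·R_p = 37.21 Ω.
R_L loads the lower segment: effective lower R = 21.88 Ω.
V_out = 14.9 × 21.88/(37.21 + 21.88) = 5.518 V.

V_out ≈ 5.52 V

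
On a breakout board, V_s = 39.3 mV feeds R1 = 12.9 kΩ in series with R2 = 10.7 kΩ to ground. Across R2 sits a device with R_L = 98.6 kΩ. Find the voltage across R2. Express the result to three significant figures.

R2 ‖ R_L = (10.7 × 98.6)/(10.7 + 98.6) = 9.653 kΩ.
Then V_out = V_s · R2'/(R1 + R2') = 39.3 × 9.653/22.55 = 16.82 mV.
(Unloaded it would be 17.8 mV; the load pulls it down.)

V_out ≈ 16.8 mV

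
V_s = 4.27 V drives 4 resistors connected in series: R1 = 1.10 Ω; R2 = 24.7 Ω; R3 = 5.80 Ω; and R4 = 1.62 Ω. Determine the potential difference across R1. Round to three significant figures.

V ≈ 0.141 V

Series total: ΣR = 1.10 + 24.7 + 5.80 + 1.62 = 33.22 Ω.
V = V_s · R/ΣR = 4.27 × 0.03311 = 0.1414 V.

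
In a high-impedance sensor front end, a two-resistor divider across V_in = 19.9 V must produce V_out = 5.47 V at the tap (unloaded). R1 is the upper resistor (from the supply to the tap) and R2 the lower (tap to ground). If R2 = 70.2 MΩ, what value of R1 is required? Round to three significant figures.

R1 ≈ 185 MΩ

Required fraction k = V_out/V_in = 0.2749.
Rearranging, R1 = R2·(1−k)/k = 70.2 × 2.638 = 185.2 MΩ.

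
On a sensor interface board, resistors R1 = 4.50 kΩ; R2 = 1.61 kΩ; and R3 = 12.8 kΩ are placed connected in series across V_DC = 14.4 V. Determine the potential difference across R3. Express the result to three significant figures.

V ≈ 9.75 V

Series total: ΣR = 4.50 + 1.61 + 12.8 = 18.91 kΩ.
V = V_DC · R/ΣR = 14.4 × 0.6769 = 9.747 V.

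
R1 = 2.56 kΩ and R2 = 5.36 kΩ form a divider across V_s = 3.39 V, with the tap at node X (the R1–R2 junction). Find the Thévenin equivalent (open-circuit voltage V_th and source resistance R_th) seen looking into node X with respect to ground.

Open-circuit (no load on X): V_th = V_s · R2/(R1 + R2) = 3.39 × 5.36/(2.560 + 5.36) = 2.294 V.
With V_s suppressed (replaced by a short), R_th = R1 ‖ R2 = (2.560 × 5.36)/(2.560 + 5.36) = 1.733 kΩ.

V_th ≈ 2.29 V, R_th ≈ 1.73 kΩ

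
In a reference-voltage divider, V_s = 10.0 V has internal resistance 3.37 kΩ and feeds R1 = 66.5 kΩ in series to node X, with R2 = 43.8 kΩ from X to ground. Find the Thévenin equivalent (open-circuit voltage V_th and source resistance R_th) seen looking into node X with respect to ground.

V_th ≈ 3.85 V, R_th ≈ 26.9 kΩ

R1' = 3.37 + 66.5 = 69.87 kΩ (source resistance + R1).
V_th is the unloaded tap voltage: V_s · R2/(R1'+R2) = 10.0 × 0.3853 = 3.853 V.
With V_s suppressed (replaced by a short), R_th = R1' ‖ R2 = (69.87 × 43.8)/(69.87 + 43.8) = 26.92 kΩ.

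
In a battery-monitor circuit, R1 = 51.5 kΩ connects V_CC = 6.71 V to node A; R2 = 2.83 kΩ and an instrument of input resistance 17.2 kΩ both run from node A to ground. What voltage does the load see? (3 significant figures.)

The load sits in parallel with R2, giving an effective lower resistance R2' = R2·R_L/(R2+R_L) = 2.430 kΩ.
Voltage divider with the loaded lower leg: V_out = 6.71 × 2.430/(51.5 + 2.430) = 6.71 × 0.04506 = 0.3024 V.
(Unloaded it would be 0.350 V; the load pulls it down.)

V_out ≈ 0.302 V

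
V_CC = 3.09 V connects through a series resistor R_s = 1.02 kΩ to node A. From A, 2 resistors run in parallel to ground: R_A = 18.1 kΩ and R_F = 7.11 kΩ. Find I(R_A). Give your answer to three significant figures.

Equivalent of the parallel group: R_p = 5.105 kΩ.
V_A by voltage divider: V_A = 3.09 × 5.105/(1.02 + 5.105) = 2.575 V.
I(R_A) = V_A / R_A = 2.575/18.1 = 0.1423 mA.

I ≈ 0.142 mA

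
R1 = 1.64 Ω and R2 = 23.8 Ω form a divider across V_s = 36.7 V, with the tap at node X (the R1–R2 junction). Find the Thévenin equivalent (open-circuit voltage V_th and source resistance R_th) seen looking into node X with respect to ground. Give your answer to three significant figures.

With X open, the divider is unloaded: V_th = 36.7 × 23.8/25.44 = 34.33 V.
Zeroing V_s shorts the top of R1 to ground, so R_th = R1 ‖ R2 = 1.534 Ω.

V_th ≈ 34.3 V, R_th ≈ 1.53 Ω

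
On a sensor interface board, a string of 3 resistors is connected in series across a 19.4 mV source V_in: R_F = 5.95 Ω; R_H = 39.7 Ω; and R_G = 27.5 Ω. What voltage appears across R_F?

V ≈ 1.58 mV

ΣR = 5.95 + 39.7 + 27.5 = 73.15 Ω.
By the voltage-divider rule, V = 19.4 × 5.950/73.15 = 1.578 mV.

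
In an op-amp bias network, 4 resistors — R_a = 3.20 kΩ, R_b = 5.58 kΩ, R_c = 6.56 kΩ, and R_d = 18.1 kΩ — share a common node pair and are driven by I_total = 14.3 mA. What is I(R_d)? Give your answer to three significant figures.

Total conductance ΣG = 1/3.20 + 1/5.58 + 1/6.56 + 1/18.1 = 0.6994 (units of 1/kΩ).
Current divider: I(R_d) = I_total · G_k/ΣG = 14.3 × (0.05525/0.6994) = 14.3 × 0.07899 = 1.130 mA.

I ≈ 1.13 mA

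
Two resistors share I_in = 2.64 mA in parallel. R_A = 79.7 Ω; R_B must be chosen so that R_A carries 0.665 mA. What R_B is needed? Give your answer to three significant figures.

R_B ≈ 26.8 Ω

In a two-way split, I_A/I_in = R_B/(R_A + R_B).
With f = 0.2519, R_B = R_A · f/(1−f) = 79.7 × 0.3367 = 26.84 Ω.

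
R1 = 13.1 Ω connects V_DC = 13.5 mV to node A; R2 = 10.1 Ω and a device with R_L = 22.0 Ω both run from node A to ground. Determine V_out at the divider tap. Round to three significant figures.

V_out ≈ 4.67 mV

The load sits in parallel with R2, giving an effective lower resistance R2' = R2·R_L/(R2+R_L) = 6.922 Ω.
Now apply the divider: V_out = 13.5 × 0.3457 = 4.667 mV.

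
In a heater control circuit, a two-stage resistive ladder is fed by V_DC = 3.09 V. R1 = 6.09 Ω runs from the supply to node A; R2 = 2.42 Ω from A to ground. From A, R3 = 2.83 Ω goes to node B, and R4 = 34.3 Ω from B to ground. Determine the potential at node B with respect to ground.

V_B ≈ 0.776 V

The second stage (R3 + R4 = 37.13 Ω) loads node A in parallel with R2.
R2 ‖ (R3+R4) = 2.272 Ω.
So V_A = 3.09 × 0.2717 = 0.8395 V.
V_B = V_A × 0.9238 = 0.7756 V.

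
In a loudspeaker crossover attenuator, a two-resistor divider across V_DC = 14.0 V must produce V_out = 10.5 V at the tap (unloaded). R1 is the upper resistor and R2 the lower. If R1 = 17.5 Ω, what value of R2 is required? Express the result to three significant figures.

R2 ≈ 52.5 Ω

The divider ratio is R2/(R1+R2) = 10.5/14.0 = 0.7500.
Rearranging, R2 = R1·k/(1−k) = 17.5 × 3.000 = 52.50 Ω.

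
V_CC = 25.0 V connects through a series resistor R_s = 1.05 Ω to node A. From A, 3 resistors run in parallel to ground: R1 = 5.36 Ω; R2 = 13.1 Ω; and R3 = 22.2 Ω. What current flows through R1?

I ≈ 3.52 A

Combine the parallel branches: R_p = (1/5.36 + 1/13.1 + 1/22.2)⁻¹ = 3.247 Ω.
Node voltage V_A = V_CC · R_p/(R_s + R_p) = 25.0 × 0.7557 = 18.89 V.
I(R1) = V_A / R1 = 18.89/5.36 = 3.525 A.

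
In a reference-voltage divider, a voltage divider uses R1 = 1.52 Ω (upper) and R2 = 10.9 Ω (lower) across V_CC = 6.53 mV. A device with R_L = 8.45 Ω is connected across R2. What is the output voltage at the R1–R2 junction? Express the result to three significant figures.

V_out ≈ 4.95 mV

R2 ‖ R_L = (10.9 × 8.45)/(10.9 + 8.45) = 4.760 Ω.
Voltage divider with the loaded lower leg: V_out = 6.53 × 4.760/(1.52 + 4.760) = 6.53 × 0.7580 = 4.949 mV.
(Unloaded it would be 5.73 mV; the load pulls it down.)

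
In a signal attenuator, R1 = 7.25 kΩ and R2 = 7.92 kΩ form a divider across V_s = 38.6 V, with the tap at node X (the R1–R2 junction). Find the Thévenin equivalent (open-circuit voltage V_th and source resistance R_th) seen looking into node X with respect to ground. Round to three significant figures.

V_th ≈ 20.2 V, R_th ≈ 3.79 kΩ

With X open, the divider is unloaded: V_th = 38.6 × 7.92/15.17 = 20.15 V.
With V_s suppressed (replaced by a short), R_th = R1 ‖ R2 = (7.250 × 7.92)/(7.250 + 7.92) = 3.785 kΩ.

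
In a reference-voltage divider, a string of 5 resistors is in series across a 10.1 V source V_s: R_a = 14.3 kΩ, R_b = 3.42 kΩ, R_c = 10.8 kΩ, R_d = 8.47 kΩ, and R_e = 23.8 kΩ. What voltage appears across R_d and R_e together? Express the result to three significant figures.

V ≈ 5.36 V

Series total: ΣR = 14.3 + 3.42 + 10.8 + 8.47 + 23.8 = 60.79 kΩ.
R_{R_d..R_e} = 8.47 + 23.8 = 32.27 kΩ.
Voltage divider: V = V_s · (32.27 / 60.79) = 10.1 × 0.5308 = 5.362 V.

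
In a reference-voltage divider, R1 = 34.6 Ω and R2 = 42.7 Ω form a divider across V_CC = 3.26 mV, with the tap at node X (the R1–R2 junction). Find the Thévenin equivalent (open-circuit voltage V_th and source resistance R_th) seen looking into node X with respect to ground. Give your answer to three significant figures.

Open-circuit (no load on X): V_th = V_CC · R2/(R1 + R2) = 3.26 × 42.7/(34.60 + 42.7) = 1.801 mV.
Looking into X with the source shorted: R_th = R1·R2/(R1+R2) = 34.60 × 42.7/77.30 = 19.11 Ω.

V_th ≈ 1.80 mV, R_th ≈ 19.1 Ω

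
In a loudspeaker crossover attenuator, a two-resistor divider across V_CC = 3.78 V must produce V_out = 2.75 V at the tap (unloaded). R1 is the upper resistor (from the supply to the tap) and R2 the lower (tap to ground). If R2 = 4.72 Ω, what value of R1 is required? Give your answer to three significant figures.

R1 ≈ 1.77 Ω

Required fraction k = V_out/V_CC = 0.7275.
So R1 = R2 · (V_CC/V_out − 1) = 4.72 × (3.78/2.75 − 1) = 4.72 × 0.3745 = 1.768 Ω.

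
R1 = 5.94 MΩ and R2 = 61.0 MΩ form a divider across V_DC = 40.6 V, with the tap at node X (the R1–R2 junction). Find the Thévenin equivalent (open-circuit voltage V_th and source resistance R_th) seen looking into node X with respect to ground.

V_th ≈ 37.0 V, R_th ≈ 5.41 MΩ

With X open, the divider is unloaded: V_th = 40.6 × 61.0/66.94 = 37.00 V.
Looking into X with the source shorted: R_th = R1·R2/(R1+R2) = 5.940 × 61.0/66.94 = 5.413 MΩ.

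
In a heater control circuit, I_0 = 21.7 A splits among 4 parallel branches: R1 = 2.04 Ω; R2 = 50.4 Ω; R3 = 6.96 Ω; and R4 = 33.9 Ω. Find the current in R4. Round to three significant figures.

ΣG = 1/2.04 + 1/50.4 + 1/6.96 + 1/33.9 = 0.6832.
By the current-divider rule, I = I_0 · G_k/ΣG = 21.7 × 0.04318 = 0.9369 A.

I ≈ 0.937 A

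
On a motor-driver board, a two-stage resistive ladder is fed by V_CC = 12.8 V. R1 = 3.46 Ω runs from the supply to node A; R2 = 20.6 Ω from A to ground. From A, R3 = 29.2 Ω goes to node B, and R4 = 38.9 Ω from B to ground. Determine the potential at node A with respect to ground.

V_A ≈ 10.5 V

Looking into the second stage from A: R3 + R4 = 68.10 Ω appears in parallel with R2.
R2 ‖ (R3+R4) = 15.82 Ω.
So V_A = 12.8 × 0.8205 = 10.50 V.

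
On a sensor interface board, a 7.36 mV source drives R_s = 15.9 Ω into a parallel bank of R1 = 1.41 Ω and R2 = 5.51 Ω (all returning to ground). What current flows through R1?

Equivalent of the parallel group: R_p = 1.123 Ω.
Node voltage V_A = V_DC · R_p/(R_s + R_p) = 7.36 × 0.06595 = 0.4854 mV.
Branch current I = V_A/R1 = 0.4854/1.41 = 0.3443 mA.

I ≈ 0.344 mA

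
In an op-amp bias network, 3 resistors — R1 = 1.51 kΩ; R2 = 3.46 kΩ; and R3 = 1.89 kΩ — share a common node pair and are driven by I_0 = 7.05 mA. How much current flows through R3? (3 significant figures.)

I ≈ 2.52 mA

Conductances: ΣG = 1/1.51 + 1/3.46 + 1/1.89 = 1.480 (1/kΩ).
By the current-divider rule, I = I_0 · G_k/ΣG = 7.05 × 0.3574 = 2.520 mA.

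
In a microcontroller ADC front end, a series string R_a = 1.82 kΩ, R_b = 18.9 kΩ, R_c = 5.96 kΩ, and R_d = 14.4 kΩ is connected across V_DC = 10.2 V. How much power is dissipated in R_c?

P ≈ 0.367 mW

ΣR = 41.08 kΩ → I = 10.2/41.08 = 0.2483 mA.
P(R_c) = I²·R_c = (0.2483)² × 5.96 = 0.3674 mW.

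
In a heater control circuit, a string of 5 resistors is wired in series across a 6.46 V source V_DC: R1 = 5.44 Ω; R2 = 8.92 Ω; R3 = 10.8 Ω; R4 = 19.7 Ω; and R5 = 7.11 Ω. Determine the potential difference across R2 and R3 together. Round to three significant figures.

Series total: ΣR = 5.44 + 8.92 + 10.8 + 19.7 + 7.11 = 51.97 Ω.
R_{R2..R3} = 8.92 + 10.8 = 19.72 Ω.
By the voltage-divider rule, V = 6.46 × 19.72/51.97 = 2.451 V.

V ≈ 2.45 V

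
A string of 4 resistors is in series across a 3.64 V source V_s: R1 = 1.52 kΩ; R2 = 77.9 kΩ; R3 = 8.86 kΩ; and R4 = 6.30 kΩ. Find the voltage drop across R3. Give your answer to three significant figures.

V ≈ 0.341 V

Series total: ΣR = 1.52 + 77.9 + 8.86 + 6.30 = 94.58 kΩ.
V = V_s · R/ΣR = 3.64 × 0.09368 = 0.3410 V.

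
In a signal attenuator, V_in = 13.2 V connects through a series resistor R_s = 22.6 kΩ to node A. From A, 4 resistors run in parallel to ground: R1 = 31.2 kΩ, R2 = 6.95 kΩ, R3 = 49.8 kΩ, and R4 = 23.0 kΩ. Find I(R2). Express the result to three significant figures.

I ≈ 0.296 mA

Equivalent of the parallel group: R_p = 4.175 kΩ.
V_A = 13.2 × 4.175/26.78 = 2.058 V.
Branch current I = V_A/R2 = 2.058/6.95 = 0.2962 mA.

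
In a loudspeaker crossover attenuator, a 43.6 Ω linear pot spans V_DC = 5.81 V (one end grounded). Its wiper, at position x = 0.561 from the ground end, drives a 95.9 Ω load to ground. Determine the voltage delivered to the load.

V_out ≈ 2.93 V

The pot divides into 19.14 Ω above the wiper and 24.46 Ω below.
Lower segment in parallel with the load: 24.46 ‖ 95.9 = 19.49 Ω.
V_out = 5.81 × 19.49/(19.14 + 19.49) = 2.931 V.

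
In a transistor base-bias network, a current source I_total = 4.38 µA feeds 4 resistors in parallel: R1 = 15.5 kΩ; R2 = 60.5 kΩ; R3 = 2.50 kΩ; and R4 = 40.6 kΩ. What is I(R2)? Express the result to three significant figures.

Total conductance ΣG = 1/15.5 + 1/60.5 + 1/2.50 + 1/40.6 = 0.5057 (units of 1/kΩ).
By the current-divider rule, I = I_total · G_k/ΣG = 4.38 × 0.03269 = 0.1432 µA.

I ≈ 0.143 µA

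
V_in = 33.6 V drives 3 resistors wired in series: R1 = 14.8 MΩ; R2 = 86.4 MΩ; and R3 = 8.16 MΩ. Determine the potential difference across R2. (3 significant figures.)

V ≈ 26.5 V

Series total: ΣR = 14.8 + 86.4 + 8.16 = 109.4 MΩ.
By the voltage-divider rule, V = 33.6 × 86.40/109.4 = 26.55 V.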